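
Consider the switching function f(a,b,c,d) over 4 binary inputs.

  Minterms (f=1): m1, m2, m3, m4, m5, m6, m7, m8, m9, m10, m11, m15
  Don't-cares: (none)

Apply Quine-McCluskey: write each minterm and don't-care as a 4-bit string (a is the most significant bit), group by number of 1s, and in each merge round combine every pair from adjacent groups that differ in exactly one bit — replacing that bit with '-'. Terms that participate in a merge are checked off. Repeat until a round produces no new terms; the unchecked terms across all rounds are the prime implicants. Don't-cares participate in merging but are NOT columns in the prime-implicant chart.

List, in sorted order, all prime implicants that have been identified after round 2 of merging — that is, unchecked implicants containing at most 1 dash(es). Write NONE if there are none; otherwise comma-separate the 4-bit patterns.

NONE

Round 0: 0001✓ 0010✓ 0011✓ 0100✓ 0101✓ 0110✓ 0111✓ 1000✓ 1001✓ 1010✓ 1011✓ 1111✓
Round 1: -001✓ -010✓ -011✓ -111✓ 0-01✓ 0-10✓ 0-11✓ 00-1✓ 001-✓ 01-0✓ 01-1✓ 010-✓ 011-✓ 1-11✓ 10-0✓ 10-1✓ 100-✓ 101-✓
Round 2: --11 -0-1 -01- 0--1 0-1- 01-- 10--
PIs = {--11, -0-1, -01-, 0--1, 0-1-, 01--, 10--}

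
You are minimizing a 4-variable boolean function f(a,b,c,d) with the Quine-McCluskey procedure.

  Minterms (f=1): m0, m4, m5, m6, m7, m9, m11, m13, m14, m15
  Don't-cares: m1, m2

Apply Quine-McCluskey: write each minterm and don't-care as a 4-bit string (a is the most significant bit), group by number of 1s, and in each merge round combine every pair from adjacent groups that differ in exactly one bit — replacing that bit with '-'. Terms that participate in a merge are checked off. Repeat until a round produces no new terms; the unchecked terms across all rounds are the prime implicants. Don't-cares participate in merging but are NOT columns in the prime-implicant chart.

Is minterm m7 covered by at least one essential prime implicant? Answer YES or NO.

YES

[col 0] 0000*, 0001*, 0010*, 0100*, 0101*, 0110*, 0111*, 1001*, 1011*, 1101*, 1110*, 1111*
[col 1] -001*, -101*, -110*, -111*, 0-00*, 0-01*, 0-10*, 00-0*, 000-*, 01-0*, 01-1*, 010-*, 011-*, 1-01*, 1-11*, 10-1*, 11-1*, 111-*
[col 2] --01, -1-1, -11-, 0--0, 0-0-, 01--, 1--1
Prime implicants: --01, -1-1, -11-, 0--0, 0-0-, 01--, 1--1
PI chart (minterm → PIs covering it):
  0 | 0--0,0-0-
  4 | 0--0,0-0-,01--
  5 | --01,-1-1,0-0-,01--
  6 | -11-,0--0,01--
  7 | -1-1,-11-,01--
  9 | --01,1--1
  11 | 1--1  (sole → essential)
  13 | --01,-1-1,1--1
  14 | -11-  (sole → essential)
  15 | -1-1,-11-,1--1
Essential prime implicants: -11-, 1--1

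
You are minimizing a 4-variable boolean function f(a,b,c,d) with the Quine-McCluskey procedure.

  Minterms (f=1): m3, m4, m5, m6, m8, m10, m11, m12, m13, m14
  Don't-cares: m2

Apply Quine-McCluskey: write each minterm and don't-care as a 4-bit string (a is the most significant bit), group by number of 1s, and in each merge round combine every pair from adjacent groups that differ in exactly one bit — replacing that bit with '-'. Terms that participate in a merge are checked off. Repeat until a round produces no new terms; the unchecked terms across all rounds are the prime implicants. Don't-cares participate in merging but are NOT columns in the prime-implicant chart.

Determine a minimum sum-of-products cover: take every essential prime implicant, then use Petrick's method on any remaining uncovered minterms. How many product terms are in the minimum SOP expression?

4

size-2^0 implicants → 0010(✓)  0011(✓)  0100(✓)  0101(✓)  0110(✓)  1000(✓)  1010(✓)  1011(✓)  1100(✓)  1101(✓)  1110(✓)
size-2^1 implicants → -010(✓)  -011(✓)  -100(✓)  -101(✓)  -110(✓)  0-10(✓)  001-(✓)  01-0(✓)  010-(✓)  1-00(✓)  1-10(✓)  10-0(✓)  101-(✓)  11-0(✓)  110-(✓)
size-2^2 implicants → --10  -01-  -1-0  -10-  1--0
Unchecked terms (primes): --10, -01-, -1-0, -10-, 1--0
Minterm coverage:
  m3 ⊆ -01- [E]
  m4 ⊆ -1-0,-10-
  m5 ⊆ -10- [E]
  m6 ⊆ --10,-1-0
  m8 ⊆ 1--0 [E]
  m10 ⊆ --10,-01-,1--0
  m11 ⊆ -01- [E]
  m12 ⊆ -1-0,-10-,1--0
  m13 ⊆ -10- [E]
  m14 ⊆ --10,-1-0,1--0
E = {-01-, -10-, 1--0}
Petrick residual → --10
Cover = cd' + b'c + bc' + ad'  |cover|=4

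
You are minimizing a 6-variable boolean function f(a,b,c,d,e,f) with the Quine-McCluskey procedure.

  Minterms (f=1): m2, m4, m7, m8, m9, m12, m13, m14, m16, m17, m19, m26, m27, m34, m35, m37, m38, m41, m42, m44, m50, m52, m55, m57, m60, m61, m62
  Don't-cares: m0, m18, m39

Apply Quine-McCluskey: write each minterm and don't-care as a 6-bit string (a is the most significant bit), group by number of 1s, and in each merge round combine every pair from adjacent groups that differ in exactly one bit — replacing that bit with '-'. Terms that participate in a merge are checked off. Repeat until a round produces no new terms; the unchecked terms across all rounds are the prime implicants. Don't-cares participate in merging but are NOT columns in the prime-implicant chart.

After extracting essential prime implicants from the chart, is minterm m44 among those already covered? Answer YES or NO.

NO

[col 0] 000000*, 000010*, 000100*, 000111*, 001000*, 001001*, 001100*, 001101*, 001110*, 010000*, 010001*, 010010*, 010011*, 011010*, 011011*, 100010*, 100011*, 100101*, 100110*, 100111*, 101001*, 101010*, 101100*, 110010*, 110100*, 110111*, 111001*, 111100*, 111101*, 111110*
[col 1] -00010*, -00111, -01001, -01100, -10010*, 0-0000*, 0-0010*, 00-000*, 00-100*, 000-00*, 0000-0*, 001-00*, 001-01*, 00100-*, 0011-0, 00110-*, 01-010*, 01-011*, 0100-0*, 0100-1*, 01000-*, 01001-*, 01101-*, 1-0010*, 1-0111, 1-1001, 1-1100, 10-010, 100-10*, 100-11*, 10001-*, 1001-1, 10011-*, 11-100, 111-01, 1111-0, 11110-
[col 2] --0010, 0-00-0, 00--00, 001-0-, 01-01-, 0100--, 100-1-
Prime implicants: --0010, -00111, -01001, -01100, 0-00-0, 00--00, 001-0-, 0011-0, 01-01-, 0100--, 1-0111, 1-1001, 1-1100, 10-010, 100-1-, 1001-1, 11-100, 111-01, 1111-0, 11110-
PI chart (minterm → PIs covering it):
  2 | --0010,0-00-0
  4 | 00--00  (sole → essential)
  7 | -00111  (sole → essential)
  8 | 00--00,001-0-
  9 | -01001,001-0-
  12 | -01100,00--00,001-0-,0011-0
  13 | 001-0-  (sole → essential)
  14 | 0011-0  (sole → essential)
  16 | 0-00-0,0100--
  17 | 0100--  (sole → essential)
  19 | 01-01-,0100--
  26 | 01-01-  (sole → essential)
  27 | 01-01-  (sole → essential)
  34 | --0010,10-010,100-1-
  35 | 100-1-  (sole → essential)
  37 | 1001-1  (sole → essential)
  38 | 100-1-  (sole → essential)
  41 | -01001,1-1001
  42 | 10-010  (sole → essential)
  44 | -01100,1-1100
  50 | --0010  (sole → essential)
  52 | 11-100  (sole → essential)
  55 | 1-0111  (sole → essential)
  57 | 1-1001,111-01
  60 | 1-1100,11-100,1111-0,11110-
  61 | 111-01,11110-
  62 | 1111-0  (sole → essential)
Essential prime implicants: --0010, -00111, 00--00, 001-0-, 0011-0, 01-01-, 0100--, 1-0111, 10-010, 100-1-, 1001-1, 11-100, 1111-0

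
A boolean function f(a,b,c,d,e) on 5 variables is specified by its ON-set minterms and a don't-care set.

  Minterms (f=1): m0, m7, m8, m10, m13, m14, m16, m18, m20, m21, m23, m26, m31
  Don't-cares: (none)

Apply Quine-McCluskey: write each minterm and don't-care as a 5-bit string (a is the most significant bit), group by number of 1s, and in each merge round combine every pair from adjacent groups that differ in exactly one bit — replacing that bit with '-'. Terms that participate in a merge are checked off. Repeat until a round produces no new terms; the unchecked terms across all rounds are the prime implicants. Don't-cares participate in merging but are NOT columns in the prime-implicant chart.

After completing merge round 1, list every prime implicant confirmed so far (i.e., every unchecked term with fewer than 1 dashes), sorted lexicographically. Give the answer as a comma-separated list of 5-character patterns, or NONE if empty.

size-2^0 implicants → 00000(✓)  00111(✓)  01000(✓)  01010(✓)  01101  01110(✓)  10000(✓)  10010(✓)  10100(✓)  10101(✓)  10111(✓)  11010(✓)  11111(✓)
size-2^1 implicants → -0000  -0111  -1010  0-000  01-10  010-0  1-010  1-111  10-00  100-0  101-1  1010-
Unchecked terms (primes): -0000, -0111, -1010, 0-000, 01-10, 010-0, 01101, 1-010, 1-111, 10-00, 100-0, 101-1, 1010-

01101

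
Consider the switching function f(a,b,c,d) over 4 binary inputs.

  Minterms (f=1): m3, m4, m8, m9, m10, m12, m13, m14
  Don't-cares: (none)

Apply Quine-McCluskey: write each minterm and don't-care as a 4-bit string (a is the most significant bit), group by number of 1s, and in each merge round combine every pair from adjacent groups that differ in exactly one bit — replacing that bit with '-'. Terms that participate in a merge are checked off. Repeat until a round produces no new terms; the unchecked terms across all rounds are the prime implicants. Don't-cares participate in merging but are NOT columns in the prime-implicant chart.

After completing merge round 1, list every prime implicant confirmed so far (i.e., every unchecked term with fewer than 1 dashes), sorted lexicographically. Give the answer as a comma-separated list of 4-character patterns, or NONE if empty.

[col 0] 0011, 0100*, 1000*, 1001*, 1010*, 1100*, 1101*, 1110*
[col 1] -100, 1-00*, 1-01*, 1-10*, 10-0*, 100-*, 11-0*, 110-*
[col 2] 1--0, 1-0-
Prime implicants: -100, 0011, 1--0, 1-0-

0011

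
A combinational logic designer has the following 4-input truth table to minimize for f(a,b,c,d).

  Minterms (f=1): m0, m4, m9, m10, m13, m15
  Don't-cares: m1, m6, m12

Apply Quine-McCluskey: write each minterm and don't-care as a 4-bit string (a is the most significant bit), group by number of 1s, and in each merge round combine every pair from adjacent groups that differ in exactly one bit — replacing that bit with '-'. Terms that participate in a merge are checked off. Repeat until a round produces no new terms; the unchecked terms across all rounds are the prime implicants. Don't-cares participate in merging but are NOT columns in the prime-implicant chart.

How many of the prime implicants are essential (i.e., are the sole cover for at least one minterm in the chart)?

2

size-2^0 implicants → 0000(✓)  0001(✓)  0100(✓)  0110(✓)  1001(✓)  1010  1100(✓)  1101(✓)  1111(✓)
size-2^1 implicants → -001  -100  0-00  000-  01-0  1-01  11-1  110-
Unchecked terms (primes): -001, -100, 0-00, 000-, 01-0, 1-01, 1010, 11-1, 110-
Minterm coverage:
  m0 ⊆ 0-00,000-
  m4 ⊆ -100,0-00,01-0
  m9 ⊆ -001,1-01
  m10 ⊆ 1010 [E]
  m13 ⊆ 1-01,11-1,110-
  m15 ⊆ 11-1 [E]
E = {1010, 11-1}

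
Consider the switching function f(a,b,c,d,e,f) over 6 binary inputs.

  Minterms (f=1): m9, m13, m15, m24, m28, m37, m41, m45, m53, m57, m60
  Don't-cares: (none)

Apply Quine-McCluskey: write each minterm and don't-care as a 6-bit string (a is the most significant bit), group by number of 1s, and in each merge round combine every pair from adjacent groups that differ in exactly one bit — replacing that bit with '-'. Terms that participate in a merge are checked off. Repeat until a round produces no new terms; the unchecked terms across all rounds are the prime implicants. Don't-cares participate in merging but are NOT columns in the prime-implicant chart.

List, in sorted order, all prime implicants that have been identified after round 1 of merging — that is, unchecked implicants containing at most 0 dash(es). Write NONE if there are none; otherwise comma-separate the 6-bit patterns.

NONE

Round 0: 001001✓ 001101✓ 001111✓ 011000✓ 011100✓ 100101✓ 101001✓ 101101✓ 110101✓ 111001✓ 111100✓
Round 1: -01001✓ -01101✓ -11100 001-01✓ 0011-1 011-00 1-0101 1-1001 10-101 101-01✓
Round 2: -01-01
PIs = {-01-01, -11100, 0011-1, 011-00, 1-0101, 1-1001, 10-101}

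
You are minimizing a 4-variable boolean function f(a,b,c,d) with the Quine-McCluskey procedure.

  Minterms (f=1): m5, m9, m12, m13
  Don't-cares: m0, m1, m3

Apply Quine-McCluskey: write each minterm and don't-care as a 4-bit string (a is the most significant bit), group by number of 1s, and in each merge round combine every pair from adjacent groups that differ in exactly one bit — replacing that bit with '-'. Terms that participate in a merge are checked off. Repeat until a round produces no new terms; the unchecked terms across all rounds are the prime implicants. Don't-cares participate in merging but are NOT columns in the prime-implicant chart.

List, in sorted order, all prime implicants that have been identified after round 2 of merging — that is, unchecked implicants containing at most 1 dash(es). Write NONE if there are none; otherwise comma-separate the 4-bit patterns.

00-1, 000-, 110-

[col 0] 0000*, 0001*, 0011*, 0101*, 1001*, 1100*, 1101*
[col 1] -001*, -101*, 0-01*, 00-1, 000-, 1-01*, 110-
[col 2] --01
Prime implicants: --01, 00-1, 000-, 110-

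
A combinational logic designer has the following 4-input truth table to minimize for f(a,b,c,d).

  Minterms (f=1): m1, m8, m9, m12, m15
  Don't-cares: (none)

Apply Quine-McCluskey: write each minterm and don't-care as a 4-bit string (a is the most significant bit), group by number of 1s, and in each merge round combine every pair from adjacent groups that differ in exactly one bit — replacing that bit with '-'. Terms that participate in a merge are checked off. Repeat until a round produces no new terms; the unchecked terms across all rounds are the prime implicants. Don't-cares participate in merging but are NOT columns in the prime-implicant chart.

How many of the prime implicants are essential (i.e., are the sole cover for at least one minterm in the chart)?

Round 0: 0001✓ 1000✓ 1001✓ 1100✓ 1111
Round 1: -001 1-00 100-
PIs = {-001, 1-00, 100-, 1111}
Coverage chart:
  m1: -001 ←essential
  m8: 1-00,100-
  m9: -001,100-
  m12: 1-00 ←essential
  m15: 1111 ←essential
Essential: -001, 1-00, 1111

3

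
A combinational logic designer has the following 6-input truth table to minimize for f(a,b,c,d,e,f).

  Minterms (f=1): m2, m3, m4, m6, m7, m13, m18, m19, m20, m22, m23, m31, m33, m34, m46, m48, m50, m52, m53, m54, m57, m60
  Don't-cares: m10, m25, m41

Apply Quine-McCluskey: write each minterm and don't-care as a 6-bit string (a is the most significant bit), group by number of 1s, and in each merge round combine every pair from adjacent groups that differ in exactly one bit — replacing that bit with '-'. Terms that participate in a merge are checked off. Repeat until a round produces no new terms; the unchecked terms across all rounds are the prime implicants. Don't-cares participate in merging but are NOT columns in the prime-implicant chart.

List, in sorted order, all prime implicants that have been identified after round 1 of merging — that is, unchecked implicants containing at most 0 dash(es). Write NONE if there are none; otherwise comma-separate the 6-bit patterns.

Round 0: 000010✓ 000011✓ 000100✓ 000110✓ 000111✓ 001010✓ 001101 010010✓ 010011✓ 010100✓ 010110✓ 010111✓ 011001✓ 011111✓ 100001✓ 100010✓ 101001✓ 101110 110000✓ 110010✓ 110100✓ 110101✓ 110110✓ 111001✓ 111100✓
Round 1: -00010✓ -10010✓ -10100✓ -10110✓ -11001 0-0010✓ 0-0011✓ 0-0100✓ 0-0110✓ 0-0111✓ 00-010 000-10✓ 000-11✓ 00001-✓ 0001-0✓ 00011-✓ 01-111 010-10✓ 010-11✓ 01001-✓ 0101-0✓ 01011-✓ 1-0010✓ 1-1001 10-001 11-100 110-00✓ 110-10✓ 1100-0✓ 1101-0✓ 11010-
Round 2: --0010 -10-10 -101-0 0-0-10✓ 0-0-11✓ 0-001-✓ 0-01-0 0-011-✓ 000-1-✓ 010-1-✓ 110--0
Round 3: 0-0-1-
PIs = {--0010, -10-10, -101-0, -11001, 0-0-1-, 0-01-0, 00-010, 001101, 01-111, 1-1001, 10-001, 101110, 11-100, 110--0, 11010-}

001101, 101110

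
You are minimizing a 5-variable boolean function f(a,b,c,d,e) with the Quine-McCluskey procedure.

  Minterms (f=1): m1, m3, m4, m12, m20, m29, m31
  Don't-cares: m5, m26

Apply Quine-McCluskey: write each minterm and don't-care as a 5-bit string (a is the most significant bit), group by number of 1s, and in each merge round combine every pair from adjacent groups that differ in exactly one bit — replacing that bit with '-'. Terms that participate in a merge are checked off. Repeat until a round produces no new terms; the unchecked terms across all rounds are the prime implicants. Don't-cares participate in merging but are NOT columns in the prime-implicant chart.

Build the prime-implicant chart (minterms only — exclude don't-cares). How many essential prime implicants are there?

4

size-2^0 implicants → 00001(✓)  00011(✓)  00100(✓)  00101(✓)  01100(✓)  10100(✓)  11010  11101(✓)  11111(✓)
size-2^1 implicants → -0100  0-100  00-01  000-1  0010-  111-1
Unchecked terms (primes): -0100, 0-100, 00-01, 000-1, 0010-, 11010, 111-1
Minterm coverage:
  m1 ⊆ 00-01,000-1
  m3 ⊆ 000-1 [E]
  m4 ⊆ -0100,0-100,0010-
  m12 ⊆ 0-100 [E]
  m20 ⊆ -0100 [E]
  m29 ⊆ 111-1 [E]
  m31 ⊆ 111-1 [E]
E = {-0100, 0-100, 000-1, 111-1}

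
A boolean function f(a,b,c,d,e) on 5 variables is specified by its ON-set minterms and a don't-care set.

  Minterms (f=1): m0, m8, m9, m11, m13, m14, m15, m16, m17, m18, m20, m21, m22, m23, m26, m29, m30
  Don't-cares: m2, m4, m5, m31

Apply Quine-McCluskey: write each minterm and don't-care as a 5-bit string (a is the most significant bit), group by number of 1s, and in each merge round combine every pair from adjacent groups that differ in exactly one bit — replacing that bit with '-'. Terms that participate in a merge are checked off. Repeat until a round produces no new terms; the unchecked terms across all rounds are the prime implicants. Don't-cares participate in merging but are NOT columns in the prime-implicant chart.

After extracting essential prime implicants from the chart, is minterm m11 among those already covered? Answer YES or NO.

Round 0: 00000✓ 00010✓ 00100✓ 00101✓ 01000✓ 01001✓ 01011✓ 01101✓ 01110✓ 01111✓ 10000✓ 10001✓ 10010✓ 10100✓ 10101✓ 10110✓ 10111✓ 11010✓ 11101✓ 11110✓ 11111✓
Round 1: -0000✓ -0010✓ -0100✓ -0101✓ -1101✓ -1110✓ -1111✓ 0-000 0-101✓ 00-00✓ 000-0✓ 0010-✓ 01-01✓ 01-11✓ 010-1✓ 0100- 011-1✓ 0111-✓ 1-010✓ 1-101✓ 1-110✓ 1-111✓ 10-00✓ 10-01✓ 10-10✓ 100-0✓ 1000-✓ 101-0✓ 101-1✓ 1010-✓ 1011-✓ 11-10✓ 111-1✓ 1111-✓
Round 2: --101 -0-00 -00-0 -010- -11-1 -111- 01--1 1--10 1-1-1 1-11- 10--0 10-0- 101--
PIs = {--101, -0-00, -00-0, -010-, -11-1, -111-, 0-000, 01--1, 0100-, 1--10, 1-1-1, 1-11-, 10--0, 10-0-, 101--}
Coverage chart:
  m0: -0-00,-00-0,0-000
  m8: 0-000,0100-
  m9: 01--1,0100-
  m11: 01--1 ←essential
  m13: --101,-11-1,01--1
  m14: -111- ←essential
  m15: -11-1,-111-,01--1
  m16: -0-00,-00-0,10--0,10-0-
  m17: 10-0- ←essential
  m18: -00-0,1--10,10--0
  m20: -0-00,-010-,10--0,10-0-,101--
  m21: --101,-010-,1-1-1,10-0-,101--
  m22: 1--10,1-11-,10--0,101--
  m23: 1-1-1,1-11-,101--
  m26: 1--10 ←essential
  m29: --101,-11-1,1-1-1
  m30: -111-,1--10,1-11-
Essential: -111-, 01--1, 1--10, 10-0-

YES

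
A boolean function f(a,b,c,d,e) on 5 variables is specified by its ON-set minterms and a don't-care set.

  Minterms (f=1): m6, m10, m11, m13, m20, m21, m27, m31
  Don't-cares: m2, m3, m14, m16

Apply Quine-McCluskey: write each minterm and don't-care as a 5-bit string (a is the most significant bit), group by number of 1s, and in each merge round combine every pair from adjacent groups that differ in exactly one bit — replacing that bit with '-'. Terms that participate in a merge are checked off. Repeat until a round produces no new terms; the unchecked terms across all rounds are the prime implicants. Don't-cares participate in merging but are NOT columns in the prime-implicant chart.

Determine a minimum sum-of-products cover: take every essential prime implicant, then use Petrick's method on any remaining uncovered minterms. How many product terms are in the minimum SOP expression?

Round 0: 00010✓ 00011✓ 00110✓ 01010✓ 01011✓ 01101 01110✓ 10000✓ 10100✓ 10101✓ 11011✓ 11111✓
Round 1: -1011 0-010✓ 0-011✓ 0-110✓ 00-10✓ 0001-✓ 01-10✓ 0101-✓ 10-00 1010- 11-11
Round 2: 0--10 0-01-
PIs = {-1011, 0--10, 0-01-, 01101, 10-00, 1010-, 11-11}
Coverage chart:
  m6: 0--10 ←essential
  m10: 0--10,0-01-
  m11: -1011,0-01-
  m13: 01101 ←essential
  m20: 10-00,1010-
  m21: 1010- ←essential
  m27: -1011,11-11
  m31: 11-11 ←essential
Essential: 0--10, 01101, 1010-, 11-11
Petrick residual → -1011
Min cover (5 terms): bc'de + a'de' + a'bcd'e + ab'cd' + abde

5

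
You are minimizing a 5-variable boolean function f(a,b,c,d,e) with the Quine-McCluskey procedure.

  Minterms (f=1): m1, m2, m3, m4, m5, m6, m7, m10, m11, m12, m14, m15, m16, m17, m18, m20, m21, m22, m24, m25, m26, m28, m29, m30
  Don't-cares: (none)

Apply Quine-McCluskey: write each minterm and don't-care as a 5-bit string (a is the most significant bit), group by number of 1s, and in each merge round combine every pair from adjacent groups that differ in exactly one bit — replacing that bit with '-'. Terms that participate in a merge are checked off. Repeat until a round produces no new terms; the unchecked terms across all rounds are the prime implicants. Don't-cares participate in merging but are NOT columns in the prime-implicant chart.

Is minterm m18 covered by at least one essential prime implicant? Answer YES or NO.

NO

Round 0: 00001✓ 00010✓ 00011✓ 00100✓ 00101✓ 00110✓ 00111✓ 01010✓ 01011✓ 01100✓ 01110✓ 01111✓ 10000✓ 10001✓ 10010✓ 10100✓ 10101✓ 10110✓ 11000✓ 11001✓ 11010✓ 11100✓ 11101✓ 11110✓
Round 1: -0001✓ -0010✓ -0100✓ -0101✓ -0110✓ -1010✓ -1100✓ -1110✓ 0-010✓ 0-011✓ 0-100✓ 0-110✓ 0-111✓ 00-01✓ 00-10✓ 00-11✓ 000-1✓ 0001-✓ 001-0✓ 001-1✓ 0010-✓ 0011-✓ 01-10✓ 01-11✓ 0101-✓ 011-0✓ 0111-✓ 1-000✓ 1-001✓ 1-010✓ 1-100✓ 1-101✓ 1-110✓ 10-00✓ 10-01✓ 10-10✓ 100-0✓ 1000-✓ 101-0✓ 1010-✓ 11-00✓ 11-01✓ 11-10✓ 110-0✓ 1100-✓ 111-0✓ 1110-✓
Round 2: --010✓ --100✓ --110✓ -0-01 -0-10✓ -01-0✓ -010- -1-10✓ -11-0✓ 0--10✓ 0--11✓ 0-01-✓ 0-1-0✓ 0-11-✓ 00--1 00-1-✓ 001-- 01-1-✓ 1--00✓ 1--01✓ 1--10✓ 1-0-0✓ 1-00-✓ 1-1-0✓ 1-10-✓ 10--0✓ 10-0-✓ 11--0✓ 11-0-✓
Round 3: ---10 --1-0 0--1- 1---0 1--0-
PIs = {---10, --1-0, -0-01, -010-, 0--1-, 00--1, 001--, 1---0, 1--0-}
Coverage chart:
  m1: -0-01,00--1
  m2: ---10,0--1-
  m3: 0--1-,00--1
  m4: --1-0,-010-,001--
  m5: -0-01,-010-,00--1,001--
  m6: ---10,--1-0,0--1-,001--
  m7: 0--1-,00--1,001--
  m10: ---10,0--1-
  m11: 0--1- ←essential
  m12: --1-0 ←essential
  m14: ---10,--1-0,0--1-
  m15: 0--1- ←essential
  m16: 1---0,1--0-
  m17: -0-01,1--0-
  m18: ---10,1---0
  m20: --1-0,-010-,1---0,1--0-
  m21: -0-01,-010-,1--0-
  m22: ---10,--1-0,1---0
  m24: 1---0,1--0-
  m25: 1--0- ←essential
  m26: ---10,1---0
  m28: --1-0,1---0,1--0-
  m29: 1--0- ←essential
  m30: ---10,--1-0,1---0
Essential: --1-0, 0--1-, 1--0-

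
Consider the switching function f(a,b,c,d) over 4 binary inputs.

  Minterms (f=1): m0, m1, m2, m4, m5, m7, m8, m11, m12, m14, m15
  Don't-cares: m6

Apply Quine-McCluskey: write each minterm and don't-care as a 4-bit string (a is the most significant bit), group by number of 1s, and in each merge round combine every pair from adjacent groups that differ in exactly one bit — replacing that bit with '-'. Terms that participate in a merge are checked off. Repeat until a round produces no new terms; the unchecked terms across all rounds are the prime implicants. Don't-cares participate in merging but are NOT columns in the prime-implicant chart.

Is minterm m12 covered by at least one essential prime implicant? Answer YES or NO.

size-2^0 implicants → 0000(✓)  0001(✓)  0010(✓)  0100(✓)  0101(✓)  0110(✓)  0111(✓)  1000(✓)  1011(✓)  1100(✓)  1110(✓)  1111(✓)
size-2^1 implicants → -000(✓)  -100(✓)  -110(✓)  -111(✓)  0-00(✓)  0-01(✓)  0-10(✓)  00-0(✓)  000-(✓)  01-0(✓)  01-1(✓)  010-(✓)  011-(✓)  1-00(✓)  1-11  11-0(✓)  111-(✓)
size-2^2 implicants → --00  -1-0  -11-  0--0  0-0-  01--
Unchecked terms (primes): --00, -1-0, -11-, 0--0, 0-0-, 01--, 1-11
Minterm coverage:
  m0 ⊆ --00,0--0,0-0-
  m1 ⊆ 0-0- [E]
  m2 ⊆ 0--0 [E]
  m4 ⊆ --00,-1-0,0--0,0-0-,01--
  m5 ⊆ 0-0-,01--
  m7 ⊆ -11-,01--
  m8 ⊆ --00 [E]
  m11 ⊆ 1-11 [E]
  m12 ⊆ --00,-1-0
  m14 ⊆ -1-0,-11-
  m15 ⊆ -11-,1-11
E = {--00, 0--0, 0-0-, 1-11}

YES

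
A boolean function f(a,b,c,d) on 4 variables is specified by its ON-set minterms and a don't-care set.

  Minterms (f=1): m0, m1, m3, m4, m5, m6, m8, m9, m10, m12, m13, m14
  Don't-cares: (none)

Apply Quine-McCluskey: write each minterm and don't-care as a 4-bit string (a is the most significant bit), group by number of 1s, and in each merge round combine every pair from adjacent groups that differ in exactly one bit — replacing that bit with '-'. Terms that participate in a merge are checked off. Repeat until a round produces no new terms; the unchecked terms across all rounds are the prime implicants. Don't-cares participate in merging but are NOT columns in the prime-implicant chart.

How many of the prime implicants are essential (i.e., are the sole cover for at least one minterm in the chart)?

4

size-2^0 implicants → 0000(✓)  0001(✓)  0011(✓)  0100(✓)  0101(✓)  0110(✓)  1000(✓)  1001(✓)  1010(✓)  1100(✓)  1101(✓)  1110(✓)
size-2^1 implicants → -000(✓)  -001(✓)  -100(✓)  -101(✓)  -110(✓)  0-00(✓)  0-01(✓)  00-1  000-(✓)  01-0(✓)  010-(✓)  1-00(✓)  1-01(✓)  1-10(✓)  10-0(✓)  100-(✓)  11-0(✓)  110-(✓)
size-2^2 implicants → --00(✓)  --01(✓)  -00-(✓)  -1-0  -10-(✓)  0-0-(✓)  1--0  1-0-(✓)
size-2^3 implicants → --0-
Unchecked terms (primes): --0-, -1-0, 00-1, 1--0
Minterm coverage:
  m0 ⊆ --0- [E]
  m1 ⊆ --0-,00-1
  m3 ⊆ 00-1 [E]
  m4 ⊆ --0-,-1-0
  m5 ⊆ --0- [E]
  m6 ⊆ -1-0 [E]
  m8 ⊆ --0-,1--0
  m9 ⊆ --0- [E]
  m10 ⊆ 1--0 [E]
  m12 ⊆ --0-,-1-0,1--0
  m13 ⊆ --0- [E]
  m14 ⊆ -1-0,1--0
E = {--0-, -1-0, 00-1, 1--0}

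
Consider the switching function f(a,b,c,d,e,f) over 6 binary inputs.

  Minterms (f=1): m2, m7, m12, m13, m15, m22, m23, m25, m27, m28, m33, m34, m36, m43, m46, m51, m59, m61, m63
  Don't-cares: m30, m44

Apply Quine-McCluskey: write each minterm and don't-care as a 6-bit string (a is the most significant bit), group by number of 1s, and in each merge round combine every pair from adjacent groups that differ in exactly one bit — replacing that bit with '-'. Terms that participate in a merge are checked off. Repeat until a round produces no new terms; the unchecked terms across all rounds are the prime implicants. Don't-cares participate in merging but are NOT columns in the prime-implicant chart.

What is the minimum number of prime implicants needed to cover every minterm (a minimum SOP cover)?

12

Round 0: 000010✓ 000111✓ 001100✓ 001101✓ 001111✓ 010110✓ 010111✓ 011001✓ 011011✓ 011100✓ 011110✓ 100001 100010✓ 100100✓ 101011✓ 101100✓ 101110✓ 110011✓ 111011✓ 111101✓ 111111✓
Round 1: -00010 -01100 -11011 0-0111 0-1100 00-111 0011-1 00110- 01-110 01011- 0110-1 0111-0 1-1011 10-100 1011-0 11-011 111-11 1111-1
PIs = {-00010, -01100, -11011, 0-0111, 0-1100, 00-111, 0011-1, 00110-, 01-110, 01011-, 0110-1, 0111-0, 1-1011, 10-100, 100001, 1011-0, 11-011, 111-11, 1111-1}
Coverage chart:
  m2: -00010 ←essential
  m7: 0-0111,00-111
  m12: -01100,0-1100,00110-
  m13: 0011-1,00110-
  m15: 00-111,0011-1
  m22: 01-110,01011-
  m23: 0-0111,01011-
  m25: 0110-1 ←essential
  m27: -11011,0110-1
  m28: 0-1100,0111-0
  m33: 100001 ←essential
  m34: -00010 ←essential
  m36: 10-100 ←essential
  m43: 1-1011 ←essential
  m46: 1011-0 ←essential
  m51: 11-011 ←essential
  m59: -11011,1-1011,11-011,111-11
  m61: 1111-1 ←essential
  m63: 111-11,1111-1
Essential: -00010, 0110-1, 1-1011, 10-100, 100001, 1011-0, 11-011, 1111-1
Petrick residual → 0-0111, 0-1100, 0011-1, 01-110
Min cover (12 terms): b'c'd'ef' + a'c'def + a'cde'f' + a'b'cdf + a'bdef' + a'bcd'f + acd'ef + ab'de'f' + ab'c'd'e'f + ab'cdf' + abd'ef + abcdf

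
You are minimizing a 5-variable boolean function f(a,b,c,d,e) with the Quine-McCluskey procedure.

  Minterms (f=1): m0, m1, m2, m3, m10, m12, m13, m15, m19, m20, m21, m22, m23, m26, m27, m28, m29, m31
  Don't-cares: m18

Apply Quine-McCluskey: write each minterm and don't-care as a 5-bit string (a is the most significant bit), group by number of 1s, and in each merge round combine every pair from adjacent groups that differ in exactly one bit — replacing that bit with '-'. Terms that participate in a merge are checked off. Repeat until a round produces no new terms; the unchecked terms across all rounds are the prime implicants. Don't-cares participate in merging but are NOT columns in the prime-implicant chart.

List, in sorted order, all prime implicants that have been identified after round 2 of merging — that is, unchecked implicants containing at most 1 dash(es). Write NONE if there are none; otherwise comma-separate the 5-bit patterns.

[col 0] 00000*, 00001*, 00010*, 00011*, 01010*, 01100*, 01101*, 01111*, 10010*, 10011*, 10100*, 10101*, 10110*, 10111*, 11010*, 11011*, 11100*, 11101*, 11111*
[col 1] -0010*, -0011*, -1010*, -1100*, -1101*, -1111*, 0-010*, 000-0*, 000-1*, 0000-*, 0001-*, 011-1*, 0110-*, 1-010*, 1-011*, 1-100*, 1-101*, 1-111*, 10-10*, 10-11*, 1001-*, 101-0*, 101-1*, 1010-*, 1011-*, 11-11*, 1101-*, 111-1*, 1110-*
[col 2] --010, -001-, -11-1, -110-, 000--, 1--11, 1-01-, 1-1-1, 1-10-, 10-1-, 101--
Prime implicants: --010, -001-, -11-1, -110-, 000--, 1--11, 1-01-, 1-1-1, 1-10-, 10-1-, 101--

NONE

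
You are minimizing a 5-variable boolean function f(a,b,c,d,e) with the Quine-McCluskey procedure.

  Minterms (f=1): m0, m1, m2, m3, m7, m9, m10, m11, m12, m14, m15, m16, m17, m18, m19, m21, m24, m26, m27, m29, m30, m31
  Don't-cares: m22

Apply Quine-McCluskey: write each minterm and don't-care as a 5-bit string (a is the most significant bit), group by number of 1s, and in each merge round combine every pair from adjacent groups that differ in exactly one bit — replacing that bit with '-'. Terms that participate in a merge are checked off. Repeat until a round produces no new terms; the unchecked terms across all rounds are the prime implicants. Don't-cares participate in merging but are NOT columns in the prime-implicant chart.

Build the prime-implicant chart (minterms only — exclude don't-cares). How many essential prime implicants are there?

Round 0: 00000✓ 00001✓ 00010✓ 00011✓ 00111✓ 01001✓ 01010✓ 01011✓ 01100✓ 01110✓ 01111✓ 10000✓ 10001✓ 10010✓ 10011✓ 10101✓ 10110✓ 11000✓ 11010✓ 11011✓ 11101✓ 11110✓ 11111✓
Round 1: -0000✓ -0001✓ -0010✓ -0011✓ -1010✓ -1011✓ -1110✓ -1111✓ 0-001✓ 0-010✓ 0-011✓ 0-111✓ 00-11✓ 000-0✓ 000-1✓ 0000-✓ 0001-✓ 01-10✓ 01-11✓ 010-1✓ 0101-✓ 011-0 0111-✓ 1-000✓ 1-010✓ 1-011✓ 1-101 1-110✓ 10-01 10-10✓ 100-0✓ 100-1✓ 1000-✓ 1001-✓ 11-10✓ 11-11✓ 110-0✓ 1101-✓ 111-1 1111-✓
Round 2: --010✓ --011✓ -00-0✓ -00-1✓ -000-✓ -001-✓ -1-10✓ -1-11✓ -101-✓ -111-✓ 0--11 0-0-1 0-01-✓ 000--✓ 01-1-✓ 1--10 1-0-0 1-01-✓ 100--✓ 11-1-✓
Round 3: --01- -00-- -1-1-
PIs = {--01-, -00--, -1-1-, 0--11, 0-0-1, 011-0, 1--10, 1-0-0, 1-101, 10-01, 111-1}
Coverage chart:
  m0: -00-- ←essential
  m1: -00--,0-0-1
  m2: --01-,-00--
  m3: --01-,-00--,0--11,0-0-1
  m7: 0--11 ←essential
  m9: 0-0-1 ←essential
  m10: --01-,-1-1-
  m11: --01-,-1-1-,0--11,0-0-1
  m12: 011-0 ←essential
  m14: -1-1-,011-0
  m15: -1-1-,0--11
  m16: -00--,1-0-0
  m17: -00--,10-01
  m18: --01-,-00--,1--10,1-0-0
  m19: --01-,-00--
  m21: 1-101,10-01
  m24: 1-0-0 ←essential
  m26: --01-,-1-1-,1--10,1-0-0
  m27: --01-,-1-1-
  m29: 1-101,111-1
  m30: -1-1-,1--10
  m31: -1-1-,111-1
Essential: -00--, 0--11, 0-0-1, 011-0, 1-0-0

5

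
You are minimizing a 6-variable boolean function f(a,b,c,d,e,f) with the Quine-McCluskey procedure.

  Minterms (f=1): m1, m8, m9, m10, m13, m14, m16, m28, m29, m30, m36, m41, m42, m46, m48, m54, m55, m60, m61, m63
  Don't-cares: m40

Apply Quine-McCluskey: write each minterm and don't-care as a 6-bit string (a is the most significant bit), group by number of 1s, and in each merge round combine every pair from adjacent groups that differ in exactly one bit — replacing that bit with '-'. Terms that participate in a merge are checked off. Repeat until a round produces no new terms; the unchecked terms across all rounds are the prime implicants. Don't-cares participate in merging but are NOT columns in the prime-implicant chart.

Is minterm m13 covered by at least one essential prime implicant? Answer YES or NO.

[col 0] 000001*, 001000*, 001001*, 001010*, 001101*, 001110*, 010000*, 011100*, 011101*, 011110*, 100100, 101000*, 101001*, 101010*, 101110*, 110000*, 110110*, 110111*, 111100*, 111101*, 111111*
[col 1] -01000*, -01001*, -01010*, -01110*, -10000, -11100*, -11101*, 0-1101, 0-1110, 00-001, 001-01, 001-10*, 0010-0*, 00100-*, 0111-0, 01110-*, 101-10*, 1010-0*, 10100-*, 11-111, 11011-, 1111-1, 11110-*
[col 2] -01-10, -010-0, -0100-, -1110-
Prime implicants: -01-10, -010-0, -0100-, -10000, -1110-, 0-1101, 0-1110, 00-001, 001-01, 0111-0, 100100, 11-111, 11011-, 1111-1
PI chart (minterm → PIs covering it):
  1 | 00-001  (sole → essential)
  8 | -010-0,-0100-
  9 | -0100-,00-001,001-01
  10 | -01-10,-010-0
  13 | 0-1101,001-01
  14 | -01-10,0-1110
  16 | -10000  (sole → essential)
  28 | -1110-,0111-0
  29 | -1110-,0-1101
  30 | 0-1110,0111-0
  36 | 100100  (sole → essential)
  41 | -0100-  (sole → essential)
  42 | -01-10,-010-0
  46 | -01-10  (sole → essential)
  48 | -10000  (sole → essential)
  54 | 11011-  (sole → essential)
  55 | 11-111,11011-
  60 | -1110-  (sole → essential)
  61 | -1110-,1111-1
  63 | 11-111,1111-1
Essential prime implicants: -01-10, -0100-, -10000, -1110-, 00-001, 100100, 11011-

NO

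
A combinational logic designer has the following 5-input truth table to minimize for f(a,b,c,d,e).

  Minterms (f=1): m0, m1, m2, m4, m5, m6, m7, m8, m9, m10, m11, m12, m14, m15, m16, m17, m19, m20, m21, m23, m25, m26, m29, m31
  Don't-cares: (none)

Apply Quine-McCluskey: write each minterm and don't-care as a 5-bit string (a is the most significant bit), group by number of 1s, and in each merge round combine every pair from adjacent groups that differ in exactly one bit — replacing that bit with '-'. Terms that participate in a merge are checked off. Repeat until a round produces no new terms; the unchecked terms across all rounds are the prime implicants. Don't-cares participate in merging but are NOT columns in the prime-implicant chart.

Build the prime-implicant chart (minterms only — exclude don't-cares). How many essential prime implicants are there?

4

Round 0: 00000✓ 00001✓ 00010✓ 00100✓ 00101✓ 00110✓ 00111✓ 01000✓ 01001✓ 01010✓ 01011✓ 01100✓ 01110✓ 01111✓ 10000✓ 10001✓ 10011✓ 10100✓ 10101✓ 10111✓ 11001✓ 11010✓ 11101✓ 11111✓
Round 1: -0000✓ -0001✓ -0100✓ -0101✓ -0111✓ -1001✓ -1010 -1111✓ 0-000✓ 0-001✓ 0-010✓ 0-100✓ 0-110✓ 0-111✓ 00-00✓ 00-01✓ 00-10✓ 000-0✓ 0000-✓ 001-0✓ 001-1✓ 0010-✓ 0011-✓ 01-00✓ 01-10✓ 01-11✓ 010-0✓ 010-1✓ 0100-✓ 0101-✓ 011-0✓ 0111-✓ 1-001✓ 1-101✓ 1-111✓ 10-00✓ 10-01✓ 10-11✓ 100-1✓ 1000-✓ 101-1✓ 1010-✓ 11-01✓ 111-1✓
Round 2: --001 --111 -0-00✓ -0-01✓ -000-✓ -01-1 -010-✓ 0--00✓ 0--10✓ 0-0-0✓ 0-00- 0-1-0✓ 0-11- 00--0✓ 00-0-✓ 001-- 01--0✓ 01-1- 010-- 1--01 1-1-1 10--1 10-0-✓
Round 3: -0-0- 0---0
PIs = {--001, --111, -0-0-, -01-1, -1010, 0---0, 0-00-, 0-11-, 001--, 01-1-, 010--, 1--01, 1-1-1, 10--1}
Coverage chart:
  m0: -0-0-,0---0,0-00-
  m1: --001,-0-0-,0-00-
  m2: 0---0 ←essential
  m4: -0-0-,0---0,001--
  m5: -0-0-,-01-1,001--
  m6: 0---0,0-11-,001--
  m7: --111,-01-1,0-11-,001--
  m8: 0---0,0-00-,010--
  m9: --001,0-00-,010--
  m10: -1010,0---0,01-1-,010--
  m11: 01-1-,010--
  m12: 0---0 ←essential
  m14: 0---0,0-11-,01-1-
  m15: --111,0-11-,01-1-
  m16: -0-0- ←essential
  m17: --001,-0-0-,1--01,10--1
  m19: 10--1 ←essential
  m20: -0-0- ←essential
  m21: -0-0-,-01-1,1--01,1-1-1,10--1
  m23: --111,-01-1,1-1-1,10--1
  m25: --001,1--01
  m26: -1010 ←essential
  m29: 1--01,1-1-1
  m31: --111,1-1-1
Essential: -0-0-, -1010, 0---0, 10--1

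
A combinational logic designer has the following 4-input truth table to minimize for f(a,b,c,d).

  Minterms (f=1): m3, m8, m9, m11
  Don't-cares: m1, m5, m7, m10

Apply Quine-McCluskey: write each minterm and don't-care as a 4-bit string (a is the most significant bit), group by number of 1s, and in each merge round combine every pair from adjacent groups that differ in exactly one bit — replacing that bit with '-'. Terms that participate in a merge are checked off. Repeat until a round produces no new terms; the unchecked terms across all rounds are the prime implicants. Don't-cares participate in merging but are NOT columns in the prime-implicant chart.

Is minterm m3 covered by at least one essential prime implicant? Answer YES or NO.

NO

Round 0: 0001✓ 0011✓ 0101✓ 0111✓ 1000✓ 1001✓ 1010✓ 1011✓
Round 1: -001✓ -011✓ 0-01✓ 0-11✓ 00-1✓ 01-1✓ 10-0✓ 10-1✓ 100-✓ 101-✓
Round 2: -0-1 0--1 10--
PIs = {-0-1, 0--1, 10--}
Coverage chart:
  m3: -0-1,0--1
  m8: 10-- ←essential
  m9: -0-1,10--
  m11: -0-1,10--
Essential: 10--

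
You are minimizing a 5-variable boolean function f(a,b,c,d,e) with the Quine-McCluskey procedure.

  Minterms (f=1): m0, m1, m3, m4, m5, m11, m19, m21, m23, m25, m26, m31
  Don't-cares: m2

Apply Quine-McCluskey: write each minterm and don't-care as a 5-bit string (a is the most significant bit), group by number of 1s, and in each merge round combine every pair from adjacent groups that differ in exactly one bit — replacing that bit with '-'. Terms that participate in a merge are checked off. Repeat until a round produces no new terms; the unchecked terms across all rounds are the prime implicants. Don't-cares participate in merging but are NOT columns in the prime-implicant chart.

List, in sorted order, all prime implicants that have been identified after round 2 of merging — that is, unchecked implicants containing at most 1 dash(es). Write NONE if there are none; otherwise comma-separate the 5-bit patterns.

[col 0] 00000*, 00001*, 00010*, 00011*, 00100*, 00101*, 01011*, 10011*, 10101*, 10111*, 11001, 11010, 11111*
[col 1] -0011, -0101, 0-011, 00-00*, 00-01*, 000-0*, 000-1*, 0000-*, 0001-*, 0010-*, 1-111, 10-11, 101-1
[col 2] 00-0-, 000--
Prime implicants: -0011, -0101, 0-011, 00-0-, 000--, 1-111, 10-11, 101-1, 11001, 11010

-0011, -0101, 0-011, 1-111, 10-11, 101-1, 11001, 11010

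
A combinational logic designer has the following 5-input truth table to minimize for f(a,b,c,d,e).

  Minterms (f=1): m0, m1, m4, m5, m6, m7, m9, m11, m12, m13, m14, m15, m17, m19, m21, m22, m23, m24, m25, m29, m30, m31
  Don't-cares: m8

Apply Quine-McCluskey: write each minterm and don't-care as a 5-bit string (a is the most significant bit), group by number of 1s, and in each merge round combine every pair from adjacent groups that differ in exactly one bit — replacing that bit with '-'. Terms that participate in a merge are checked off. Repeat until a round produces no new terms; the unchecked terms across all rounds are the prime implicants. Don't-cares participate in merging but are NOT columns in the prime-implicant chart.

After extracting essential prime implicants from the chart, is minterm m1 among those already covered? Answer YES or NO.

YES

size-2^0 implicants → 00000(✓)  00001(✓)  00100(✓)  00101(✓)  00110(✓)  00111(✓)  01000(✓)  01001(✓)  01011(✓)  01100(✓)  01101(✓)  01110(✓)  01111(✓)  10001(✓)  10011(✓)  10101(✓)  10110(✓)  10111(✓)  11000(✓)  11001(✓)  11101(✓)  11110(✓)  11111(✓)
size-2^1 implicants → -0001(✓)  -0101(✓)  -0110(✓)  -0111(✓)  -1000(✓)  -1001(✓)  -1101(✓)  -1110(✓)  -1111(✓)  0-000(✓)  0-001(✓)  0-100(✓)  0-101(✓)  0-110(✓)  0-111(✓)  00-00(✓)  00-01(✓)  0000-(✓)  001-0(✓)  001-1(✓)  0010-(✓)  0011-(✓)  01-00(✓)  01-01(✓)  01-11(✓)  010-1(✓)  0100-(✓)  011-0(✓)  011-1(✓)  0110-(✓)  0111-(✓)  1-001(✓)  1-101(✓)  1-110(✓)  1-111(✓)  10-01(✓)  10-11(✓)  100-1(✓)  101-1(✓)  1011-(✓)  11-01(✓)  1100-(✓)  111-1(✓)  1111-(✓)
size-2^2 implicants → --001(✓)  --101(✓)  --110(✓)  --111(✓)  -0-01(✓)  -01-1(✓)  -011-(✓)  -1-01(✓)  -100-  -11-1(✓)  -111-(✓)  0--00(✓)  0--01(✓)  0-00-(✓)  0-1-0(✓)  0-1-1(✓)  0-10-(✓)  0-11-(✓)  00-0-(✓)  001--(✓)  01--1  01-0-(✓)  011--(✓)  1--01(✓)  1-1-1(✓)  1-11-(✓)  10--1
size-2^3 implicants → ---01  --1-1  --11-  0--0-  0-1--
Unchecked terms (primes): ---01, --1-1, --11-, -100-, 0--0-, 0-1--, 01--1, 10--1
Minterm coverage:
  m0 ⊆ 0--0- [E]
  m1 ⊆ ---01,0--0-
  m4 ⊆ 0--0-,0-1--
  m5 ⊆ ---01,--1-1,0--0-,0-1--
  m6 ⊆ --11-,0-1--
  m7 ⊆ --1-1,--11-,0-1--
  m9 ⊆ ---01,-100-,0--0-,01--1
  m11 ⊆ 01--1 [E]
  m12 ⊆ 0--0-,0-1--
  m13 ⊆ ---01,--1-1,0--0-,0-1--,01--1
  m14 ⊆ --11-,0-1--
  m15 ⊆ --1-1,--11-,0-1--,01--1
  m17 ⊆ ---01,10--1
  m19 ⊆ 10--1 [E]
  m21 ⊆ ---01,--1-1,10--1
  m22 ⊆ --11- [E]
  m23 ⊆ --1-1,--11-,10--1
  m24 ⊆ -100- [E]
  m25 ⊆ ---01,-100-
  m29 ⊆ ---01,--1-1
  m30 ⊆ --11- [E]
  m31 ⊆ --1-1,--11-
E = {--11-, -100-, 0--0-, 01--1, 10--1}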